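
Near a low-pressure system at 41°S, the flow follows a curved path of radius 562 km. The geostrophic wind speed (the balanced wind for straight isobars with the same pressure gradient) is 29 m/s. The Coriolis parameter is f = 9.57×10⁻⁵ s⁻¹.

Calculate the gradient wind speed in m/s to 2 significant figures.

Around a low, centrifugal force acts outward with Coriolis, so pressure-gradient force balances both:
(1/ρ)|∂P/∂n| = fV + V²/R  →  V² + fR·V − fR·V_g = 0
With fR = 9.57×10⁻⁵ × 562×10³ m = 53.8 m/s:
V = [−fR + √((fR)² + 4 fR V_g)]/2 = [−53.8 + √(53.8² + 4×53.8×29)]/2 = 20.9 m/s
Subgeostrophic (V < V_g = 29 m/s), as expected around a low.

21 m/s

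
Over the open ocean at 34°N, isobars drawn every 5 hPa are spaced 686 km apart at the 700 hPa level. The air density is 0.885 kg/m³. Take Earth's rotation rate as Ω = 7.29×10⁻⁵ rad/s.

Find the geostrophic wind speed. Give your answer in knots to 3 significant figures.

Coriolis parameter at 34°N:
f = 2Ω sin φ = 2 × 7.29×10⁻⁵ × sin 34° = 8.15×10⁻⁵ s⁻¹
Pressure gradient: |∂P/∂n| = 500 Pa / 686000 m = 7.29×10⁻⁴ Pa/m
Geostrophic balance (pressure-gradient force = Coriolis force):
V_g = (1/(fρ)) |∂P/∂n| = 7.29×10⁻⁴ / (8.15×10⁻⁵ × 0.885) = 10.1 m/s
Converting: 10.1 m/s × 1.944 = 19.6 knots

19.6 knots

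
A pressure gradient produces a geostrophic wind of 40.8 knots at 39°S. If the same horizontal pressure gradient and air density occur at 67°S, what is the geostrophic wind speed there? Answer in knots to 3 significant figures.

27.9 knots

With the same pressure gradient and density, V_g ∝ 1/f ∝ 1/sin φ.
V₂ = V₁ · sin φ₁ / sin φ₂ = 40.8 × sin 39° / sin 67°
V₂ = 40.8 × 0.6293/0.9205 = 27.9 knots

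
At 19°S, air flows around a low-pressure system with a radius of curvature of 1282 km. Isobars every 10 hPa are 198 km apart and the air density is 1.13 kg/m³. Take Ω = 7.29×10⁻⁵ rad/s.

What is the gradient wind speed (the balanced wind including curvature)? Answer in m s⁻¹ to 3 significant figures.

51.2 m s⁻¹

Coriolis parameter at 19°S:
f = 2Ω sin φ = 2 × 7.29×10⁻⁵ × sin 19° = 4.75×10⁻⁵ s⁻¹
Pressure gradient: |∂P/∂n| = 1000 Pa / 198000 m = 5.05×10⁻³ Pa/m
Geostrophic speed: V_g = |∂P/∂n|/(fρ) = 5.05×10⁻³/(4.75×10⁻⁵ × 1.13) = 94.2 m/s
Around a low, centrifugal force acts outward with Coriolis, so pressure-gradient force balances both:
(1/ρ)|∂P/∂n| = fV + V²/R  →  V² + fR·V − fR·V_g = 0
With fR = 4.75×10⁻⁵ × 1282×10³ m = 60.9 m/s:
V = [−fR + √((fR)² + 4 fR V_g)]/2 = [−60.9 + √(60.9² + 4×60.9×94.2)]/2 = 51.2 m/s
Subgeostrophic (V < V_g = 94.2 m/s), as expected around a low.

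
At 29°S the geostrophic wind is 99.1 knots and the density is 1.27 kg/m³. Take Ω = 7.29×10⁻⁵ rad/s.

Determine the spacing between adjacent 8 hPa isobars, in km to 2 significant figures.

Coriolis parameter at 29°S:
f = 2Ω sin φ = 2 × 7.29×10⁻⁵ × sin 29° = 7.07×10⁻⁵ s⁻¹
Wind speed in SI: 99.1 knots = 51.0 m/s
Geostrophic balance rearranged: |∂P/∂n| = f ρ V_g
|∂P/∂n| = 7.07×10⁻⁵ × 1.27 × 51.0 = 4.58×10⁻³ Pa/m
Isobar spacing: Δn = ΔP/|∂P/∂n| = 800 Pa / 4.58×10⁻³ Pa/m = 174802 m ≈ 170 km

170 km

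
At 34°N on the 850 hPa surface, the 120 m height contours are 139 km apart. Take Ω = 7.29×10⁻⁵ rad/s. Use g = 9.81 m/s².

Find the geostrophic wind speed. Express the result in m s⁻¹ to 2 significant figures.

100 m s⁻¹

Coriolis parameter at 34°N:
f = 2Ω sin φ = 2 × 7.29×10⁻⁵ × sin 34° = 8.15×10⁻⁵ s⁻¹
Height gradient: |∂Z/∂n| = 120 m / 139000 m = 8.63×10⁻⁴
On a pressure surface, geostrophic balance gives V_g = (g/f)|∂Z/∂n|:
V_g = 9.81 × 8.63×10⁻⁴ / 8.15×10⁻⁵ = 104 m/s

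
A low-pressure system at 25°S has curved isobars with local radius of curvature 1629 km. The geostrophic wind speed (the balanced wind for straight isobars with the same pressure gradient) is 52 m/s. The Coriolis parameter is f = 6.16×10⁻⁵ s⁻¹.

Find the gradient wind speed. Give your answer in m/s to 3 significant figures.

37.8 m/s

Around a low, centrifugal force acts outward with Coriolis, so pressure-gradient force balances both:
(1/ρ)|∂P/∂n| = fV + V²/R  →  V² + fR·V − fR·V_g = 0
With fR = 6.16×10⁻⁵ × 1629×10³ m = 100 m/s:
V = [−fR + √((fR)² + 4 fR V_g)]/2 = [−100 + √(100² + 4×100×52)]/2 = 37.8 m/s
Subgeostrophic (V < V_g = 52 m/s), as expected around a low.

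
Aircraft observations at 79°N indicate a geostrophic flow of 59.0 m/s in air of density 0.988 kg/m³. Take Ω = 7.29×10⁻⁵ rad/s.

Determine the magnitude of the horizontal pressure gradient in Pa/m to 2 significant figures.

Coriolis parameter at 79°N:
f = 2Ω sin φ = 2 × 7.29×10⁻⁵ × sin 79° = 1.43×10⁻⁴ s⁻¹
Geostrophic balance rearranged: |∂P/∂n| = f ρ V_g
|∂P/∂n| = 1.43×10⁻⁴ × 0.988 × 59.0 = 8.34×10⁻³ Pa/m

8.3×10⁻³ Pa/m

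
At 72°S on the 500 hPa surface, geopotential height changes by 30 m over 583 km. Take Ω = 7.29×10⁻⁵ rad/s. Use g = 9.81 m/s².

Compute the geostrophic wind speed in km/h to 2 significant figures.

13 km/h

Coriolis parameter at 72°S:
f = 2Ω sin φ = 2 × 7.29×10⁻⁵ × sin 72° = 1.39×10⁻⁴ s⁻¹
Height gradient: |∂Z/∂n| = 30 m / 583000 m = 5.15×10⁻⁵
On a pressure surface, geostrophic balance gives V_g = (g/f)|∂Z/∂n|:
V_g = 9.81 × 5.15×10⁻⁵ / 1.39×10⁻⁴ = 3.64 m/s
Converting: 3.64 m/s × 3.6 = 13 km/h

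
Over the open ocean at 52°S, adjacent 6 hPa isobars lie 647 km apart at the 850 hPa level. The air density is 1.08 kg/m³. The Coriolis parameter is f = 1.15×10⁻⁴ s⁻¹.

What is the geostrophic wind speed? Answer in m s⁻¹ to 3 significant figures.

Pressure gradient: |∂P/∂n| = 600 Pa / 647000 m = 9.27×10⁻⁴ Pa/m
Geostrophic balance (pressure-gradient force = Coriolis force):
V_g = (1/(fρ)) |∂P/∂n| = 9.27×10⁻⁴ / (1.15×10⁻⁴ × 1.08) = 7.47 m/s

7.47 m s⁻¹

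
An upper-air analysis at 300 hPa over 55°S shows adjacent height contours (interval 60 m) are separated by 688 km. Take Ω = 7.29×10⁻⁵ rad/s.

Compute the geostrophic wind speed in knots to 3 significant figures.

Coriolis parameter at 55°S:
f = 2Ω sin φ = 2 × 7.29×10⁻⁵ × sin 55° = 1.19×10⁻⁴ s⁻¹
Height gradient: |∂Z/∂n| = 60 m / 688000 m = 8.72×10⁻⁵
On a pressure surface, geostrophic balance gives V_g = (g/f)|∂Z/∂n|:
V_g = 9.81 × 8.72×10⁻⁵ / 1.19×10⁻⁴ = 7.16 m/s
Converting: 7.16 m/s × 1.944 = 13.9 knots

13.9 knots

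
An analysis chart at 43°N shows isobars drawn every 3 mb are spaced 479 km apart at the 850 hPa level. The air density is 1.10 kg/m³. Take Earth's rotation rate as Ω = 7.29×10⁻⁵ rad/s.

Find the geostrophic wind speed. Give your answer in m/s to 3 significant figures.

Coriolis parameter at 43°N:
f = 2Ω sin φ = 2 × 7.29×10⁻⁵ × sin 43° = 9.94×10⁻⁵ s⁻¹
Pressure gradient: |∂P/∂n| = 300 Pa / 479000 m = 6.26×10⁻⁴ Pa/m
Geostrophic balance (pressure-gradient force = Coriolis force):
V_g = (1/(fρ)) |∂P/∂n| = 6.26×10⁻⁴ / (9.94×10⁻⁵ × 1.10) = 5.73 m/s

5.73 m/s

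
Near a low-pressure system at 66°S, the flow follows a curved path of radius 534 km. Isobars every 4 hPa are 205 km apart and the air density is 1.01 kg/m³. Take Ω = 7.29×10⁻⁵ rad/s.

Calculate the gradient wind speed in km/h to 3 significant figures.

44.5 km/h

Coriolis parameter at 66°S:
f = 2Ω sin φ = 2 × 7.29×10⁻⁵ × sin 66° = 1.33×10⁻⁴ s⁻¹
Pressure gradient: |∂P/∂n| = 400 Pa / 205000 m = 1.95×10⁻³ Pa/m
Geostrophic speed: V_g = |∂P/∂n|/(fρ) = 1.95×10⁻³/(1.33×10⁻⁴ × 1.01) = 14.5 m/s
Around a low, centrifugal force acts outward with Coriolis, so pressure-gradient force balances both:
(1/ρ)|∂P/∂n| = fV + V²/R  →  V² + fR·V − fR·V_g = 0
With fR = 1.33×10⁻⁴ × 534×10³ m = 71.1 m/s:
V = [−fR + √((fR)² + 4 fR V_g)]/2 = [−71.1 + √(71.1² + 4×71.1×14.5)]/2 = 12.4 m/s
Subgeostrophic (V < V_g = 14.5 m/s), as expected around a low.
Converting: 12.4 m/s × 3.6 = 44.5 km/h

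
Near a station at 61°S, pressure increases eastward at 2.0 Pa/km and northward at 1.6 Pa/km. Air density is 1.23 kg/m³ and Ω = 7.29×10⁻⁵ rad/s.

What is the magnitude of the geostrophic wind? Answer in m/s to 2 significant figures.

16 m/s

Coriolis parameter at 61°S:
f = 2Ω sin φ = 2 × 7.29×10⁻⁵ × sin 61° = 1.28×10⁻⁴ s⁻¹
In the Southern Hemisphere f is negative: f = −1.28×10⁻⁴ s⁻¹.
Component geostrophic relations (x east, y north):
u_g = −(1/(fρ)) ∂P/∂y,  v_g = (1/(fρ)) ∂P/∂x
u_g = −(1.6×10⁻³)/(−1.28×10⁻⁴ × 1.23) = 10.2 m/s;  v_g = (2.0×10⁻³)/(−1.28×10⁻⁴ × 1.23) = −12.8 m/s
|V_g| = √(u_g² + v_g²) = 16.3 m/s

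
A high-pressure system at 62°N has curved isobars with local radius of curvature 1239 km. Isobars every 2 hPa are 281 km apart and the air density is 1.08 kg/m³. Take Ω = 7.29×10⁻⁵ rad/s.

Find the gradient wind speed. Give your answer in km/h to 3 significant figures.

Coriolis parameter at 62°N:
f = 2Ω sin φ = 2 × 7.29×10⁻⁵ × sin 62° = 1.29×10⁻⁴ s⁻¹
Pressure gradient: |∂P/∂n| = 200 Pa / 281000 m = 7.12×10⁻⁴ Pa/m
Geostrophic speed: V_g = |∂P/∂n|/(fρ) = 7.12×10⁻⁴/(1.29×10⁻⁴ × 1.08) = 5.12 m/s
Around a high, pressure-gradient force acts outward with centrifugal, so Coriolis balances both:
fV = (1/ρ)|∂P/∂n| + V²/R  →  V² − fR·V + fR·V_g = 0
With fR = 1.29×10⁻⁴ × 1239×10³ m = 160 m/s:
V = [fR − √((fR)² − 4 fR V_g)]/2 = [160 − √(160² − 4×160×5.12)]/2 = 5.3 m/s
Supergeostrophic (V > V_g = 5.12 m/s), as expected around a high.
Converting: 5.3 m/s × 3.6 = 19.1 km/h

19.1 km/h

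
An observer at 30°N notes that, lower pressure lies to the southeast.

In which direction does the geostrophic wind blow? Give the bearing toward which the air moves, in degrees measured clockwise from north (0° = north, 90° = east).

The pressure-gradient force points toward the southeast (bearing 135°).
Geostrophic balance: in the Northern Hemisphere the Coriolis force deflects motion to the right, so the geostrophic wind blows 90° to the right of the pressure-gradient force (low pressure on the left).
Rotating 135° by 90° clockwise gives 225° — the wind blows toward the southwest.

225°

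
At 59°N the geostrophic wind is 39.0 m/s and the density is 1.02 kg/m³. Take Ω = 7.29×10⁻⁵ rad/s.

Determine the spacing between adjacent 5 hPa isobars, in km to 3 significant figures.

Coriolis parameter at 59°N:
f = 2Ω sin φ = 2 × 7.29×10⁻⁵ × sin 59° = 1.25×10⁻⁴ s⁻¹
Geostrophic balance rearranged: |∂P/∂n| = f ρ V_g
|∂P/∂n| = 1.25×10⁻⁴ × 1.02 × 39.0 = 4.97×10⁻³ Pa/m
Isobar spacing: Δn = ΔP/|∂P/∂n| = 500 Pa / 4.97×10⁻³ Pa/m = 100573 m ≈ 101 km

101 km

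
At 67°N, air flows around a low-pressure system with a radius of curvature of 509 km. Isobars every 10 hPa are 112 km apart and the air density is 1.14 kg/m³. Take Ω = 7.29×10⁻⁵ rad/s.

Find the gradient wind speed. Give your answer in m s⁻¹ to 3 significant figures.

37.6 m s⁻¹

Coriolis parameter at 67°N:
f = 2Ω sin φ = 2 × 7.29×10⁻⁵ × sin 67° = 1.34×10⁻⁴ s⁻¹
Pressure gradient: |∂P/∂n| = 1000 Pa / 112000 m = 8.93×10⁻³ Pa/m
Geostrophic speed: V_g = |∂P/∂n|/(fρ) = 8.93×10⁻³/(1.34×10⁻⁴ × 1.14) = 58.4 m/s
Around a low, centrifugal force acts outward with Coriolis, so pressure-gradient force balances both:
(1/ρ)|∂P/∂n| = fV + V²/R  →  V² + fR·V − fR·V_g = 0
With fR = 1.34×10⁻⁴ × 509×10³ m = 68.3 m/s:
V = [−fR + √((fR)² + 4 fR V_g)]/2 = [−68.3 + √(68.3² + 4×68.3×58.4)]/2 = 37.6 m/s
Subgeostrophic (V < V_g = 58.4 m/s), as expected around a low.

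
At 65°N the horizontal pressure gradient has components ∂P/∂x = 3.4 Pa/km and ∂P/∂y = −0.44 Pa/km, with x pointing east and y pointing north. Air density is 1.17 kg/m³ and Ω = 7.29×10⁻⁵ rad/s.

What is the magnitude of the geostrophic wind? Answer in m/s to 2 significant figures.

22 m/s

Coriolis parameter at 65°N:
f = 2Ω sin φ = 2 × 7.29×10⁻⁵ × sin 65° = 1.32×10⁻⁴ s⁻¹
Component geostrophic relations (x east, y north):
u_g = −(1/(fρ)) ∂P/∂y,  v_g = (1/(fρ)) ∂P/∂x
u_g = −(−0.44×10⁻³)/(1.32×10⁻⁴ × 1.17) = 2.85 m/s;  v_g = (3.4×10⁻³)/(1.32×10⁻⁴ × 1.17) = 22.0 m/s
|V_g| = √(u_g² + v_g²) = 22.2 m/s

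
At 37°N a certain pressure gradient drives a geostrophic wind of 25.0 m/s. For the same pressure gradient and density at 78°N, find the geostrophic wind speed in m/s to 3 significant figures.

15.4 m/s

With the same pressure gradient and density, V_g ∝ 1/f ∝ 1/sin φ.
V₂ = V₁ · sin φ₁ / sin φ₂ = 25.0 × sin 37° / sin 78°
V₂ = 25.0 × 0.6018/0.9781 = 15.4 m/s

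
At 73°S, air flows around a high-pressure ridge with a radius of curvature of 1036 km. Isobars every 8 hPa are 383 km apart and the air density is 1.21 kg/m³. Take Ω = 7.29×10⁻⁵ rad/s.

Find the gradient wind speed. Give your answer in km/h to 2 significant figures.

Coriolis parameter at 73°S:
f = 2Ω sin φ = 2 × 7.29×10⁻⁵ × sin 73° = 1.39×10⁻⁴ s⁻¹
Pressure gradient: |∂P/∂n| = 800 Pa / 383000 m = 2.09×10⁻³ Pa/m
Geostrophic speed: V_g = |∂P/∂n|/(fρ) = 2.09×10⁻³/(1.39×10⁻⁴ × 1.21) = 12.4 m/s
Around a high, pressure-gradient force acts outward with centrifugal, so Coriolis balances both:
fV = (1/ρ)|∂P/∂n| + V²/R  →  V² − fR·V + fR·V_g = 0
With fR = 1.39×10⁻⁴ × 1036×10³ m = 144 m/s:
V = [fR − √((fR)² − 4 fR V_g)]/2 = [144 − √(144² − 4×144×12.4)]/2 = 13.7 m/s
Supergeostrophic (V > V_g = 12.4 m/s), as expected around a high.
Converting: 13.7 m/s × 3.6 = 49 km/h

49 km/h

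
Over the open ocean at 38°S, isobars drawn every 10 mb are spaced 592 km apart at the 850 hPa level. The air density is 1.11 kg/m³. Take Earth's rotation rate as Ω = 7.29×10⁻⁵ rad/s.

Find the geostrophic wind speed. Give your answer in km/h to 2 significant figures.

Coriolis parameter at 38°S:
f = 2Ω sin φ = 2 × 7.29×10⁻⁵ × sin 38° = 8.98×10⁻⁵ s⁻¹
Pressure gradient: |∂P/∂n| = 1000 Pa / 592000 m = 1.69×10⁻³ Pa/m
Geostrophic balance (pressure-gradient force = Coriolis force):
V_g = (1/(fρ)) |∂P/∂n| = 1.69×10⁻³ / (8.98×10⁻⁵ × 1.11) = 17.0 m/s
Converting: 17.0 m/s × 3.6 = 61 km/h

61 km/h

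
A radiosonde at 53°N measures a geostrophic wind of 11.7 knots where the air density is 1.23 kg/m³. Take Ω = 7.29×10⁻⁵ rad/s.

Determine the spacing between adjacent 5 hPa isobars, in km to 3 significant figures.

Coriolis parameter at 53°N:
f = 2Ω sin φ = 2 × 7.29×10⁻⁵ × sin 53° = 1.16×10⁻⁴ s⁻¹
Wind speed in SI: 11.7 knots = 6.02 m/s
Geostrophic balance rearranged: |∂P/∂n| = f ρ V_g
|∂P/∂n| = 1.16×10⁻⁴ × 1.23 × 6.02 = 8.62×10⁻⁴ Pa/m
Isobar spacing: Δn = ΔP/|∂P/∂n| = 500 Pa / 8.62×10⁻⁴ Pa/m = 580009 m ≈ 580 km

580 km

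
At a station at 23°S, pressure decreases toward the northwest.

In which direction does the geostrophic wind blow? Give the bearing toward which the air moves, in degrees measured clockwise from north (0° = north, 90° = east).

225°

The pressure-gradient force points toward the northwest (bearing 315°).
Geostrophic balance: in the Southern Hemisphere the Coriolis force deflects motion to the left, so the geostrophic wind blows 90° to the left of the pressure-gradient force (low pressure on the right).
Rotating 315° by 90° counterclockwise gives 225° — the wind blows toward the southwest.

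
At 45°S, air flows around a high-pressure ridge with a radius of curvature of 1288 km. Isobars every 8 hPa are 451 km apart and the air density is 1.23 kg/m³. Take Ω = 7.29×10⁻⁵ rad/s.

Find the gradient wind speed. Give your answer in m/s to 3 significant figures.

15.9 m/s

Coriolis parameter at 45°S:
f = 2Ω sin φ = 2 × 7.29×10⁻⁵ × sin 45° = 1.03×10⁻⁴ s⁻¹
Pressure gradient: |∂P/∂n| = 800 Pa / 451000 m = 1.77×10⁻³ Pa/m
Geostrophic speed: V_g = |∂P/∂n|/(fρ) = 1.77×10⁻³/(1.03×10⁻⁴ × 1.23) = 14.0 m/s
Around a high, pressure-gradient force acts outward with centrifugal, so Coriolis balances both:
fV = (1/ρ)|∂P/∂n| + V²/R  →  V² − fR·V + fR·V_g = 0
With fR = 1.03×10⁻⁴ × 1288×10³ m = 133 m/s:
V = [fR − √((fR)² − 4 fR V_g)]/2 = [133 − √(133² − 4×133×14)]/2 = 15.9 m/s
Supergeostrophic (V > V_g = 14 m/s), as expected around a high.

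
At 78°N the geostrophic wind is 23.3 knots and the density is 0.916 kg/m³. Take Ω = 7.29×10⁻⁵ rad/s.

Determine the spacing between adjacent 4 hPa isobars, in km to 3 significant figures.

Coriolis parameter at 78°N:
f = 2Ω sin φ = 2 × 7.29×10⁻⁵ × sin 78° = 1.43×10⁻⁴ s⁻¹
Wind speed in SI: 23.3 knots = 12.0 m/s
Geostrophic balance rearranged: |∂P/∂n| = f ρ V_g
|∂P/∂n| = 1.43×10⁻⁴ × 0.916 × 12.0 = 1.57×10⁻³ Pa/m
Isobar spacing: Δn = ΔP/|∂P/∂n| = 400 Pa / 1.57×10⁻³ Pa/m = 255452 m ≈ 255 km

255 km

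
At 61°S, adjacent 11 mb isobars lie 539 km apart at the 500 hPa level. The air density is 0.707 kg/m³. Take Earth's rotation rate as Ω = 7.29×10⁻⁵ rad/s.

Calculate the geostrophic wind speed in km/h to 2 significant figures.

Coriolis parameter at 61°S:
f = 2Ω sin φ = 2 × 7.29×10⁻⁵ × sin 61° = 1.28×10⁻⁴ s⁻¹
Pressure gradient: |∂P/∂n| = 1100 Pa / 539000 m = 2.04×10⁻³ Pa/m
Geostrophic balance (pressure-gradient force = Coriolis force):
V_g = (1/(fρ)) |∂P/∂n| = 2.04×10⁻³ / (1.28×10⁻⁴ × 0.707) = 22.6 m/s
Converting: 22.6 m/s × 3.6 = 81 km/h

81 km/h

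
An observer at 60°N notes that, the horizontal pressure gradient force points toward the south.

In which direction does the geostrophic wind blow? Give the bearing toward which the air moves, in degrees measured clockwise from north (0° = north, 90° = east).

270°

The pressure-gradient force points toward the south (bearing 180°).
Geostrophic balance: in the Northern Hemisphere the Coriolis force deflects motion to the right, so the geostrophic wind blows 90° to the right of the pressure-gradient force (low pressure on the left).
Rotating 180° by 90° clockwise gives 270° — the wind blows toward the west.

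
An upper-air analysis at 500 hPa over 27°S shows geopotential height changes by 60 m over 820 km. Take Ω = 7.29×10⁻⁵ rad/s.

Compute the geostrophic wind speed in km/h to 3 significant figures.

Coriolis parameter at 27°S:
f = 2Ω sin φ = 2 × 7.29×10⁻⁵ × sin 27° = 6.62×10⁻⁵ s⁻¹
Height gradient: |∂Z/∂n| = 60 m / 820000 m = 7.32×10⁻⁵
On a pressure surface, geostrophic balance gives V_g = (g/f)|∂Z/∂n|:
V_g = 9.81 × 7.32×10⁻⁵ / 6.62×10⁻⁵ = 10.8 m/s
Converting: 10.8 m/s × 3.6 = 39.0 km/h

39.0 km/h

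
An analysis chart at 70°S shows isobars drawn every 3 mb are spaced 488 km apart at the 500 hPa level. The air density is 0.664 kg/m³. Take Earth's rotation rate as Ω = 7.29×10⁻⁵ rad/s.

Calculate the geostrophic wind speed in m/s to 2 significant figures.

Coriolis parameter at 70°S:
f = 2Ω sin φ = 2 × 7.29×10⁻⁵ × sin 70° = 1.37×10⁻⁴ s⁻¹
Pressure gradient: |∂P/∂n| = 300 Pa / 488000 m = 6.15×10⁻⁴ Pa/m
Geostrophic balance (pressure-gradient force = Coriolis force):
V_g = (1/(fρ)) |∂P/∂n| = 6.15×10⁻⁴ / (1.37×10⁻⁴ × 0.664) = 6.76 m/s

6.8 m/s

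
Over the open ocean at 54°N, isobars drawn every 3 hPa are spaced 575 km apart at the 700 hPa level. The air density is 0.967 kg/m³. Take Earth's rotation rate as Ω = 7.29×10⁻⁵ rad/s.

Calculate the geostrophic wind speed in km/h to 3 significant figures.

Coriolis parameter at 54°N:
f = 2Ω sin φ = 2 × 7.29×10⁻⁵ × sin 54° = 1.18×10⁻⁴ s⁻¹
Pressure gradient: |∂P/∂n| = 300 Pa / 575000 m = 5.22×10⁻⁴ Pa/m
Geostrophic balance (pressure-gradient force = Coriolis force):
V_g = (1/(fρ)) |∂P/∂n| = 5.22×10⁻⁴ / (1.18×10⁻⁴ × 0.967) = 4.57 m/s
Converting: 4.57 m/s × 3.6 = 16.5 km/h

16.5 km/h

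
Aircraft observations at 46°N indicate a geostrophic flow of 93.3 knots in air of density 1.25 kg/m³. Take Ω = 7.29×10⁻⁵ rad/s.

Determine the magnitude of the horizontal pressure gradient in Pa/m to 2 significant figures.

6.3×10⁻³ Pa/m

Coriolis parameter at 46°N:
f = 2Ω sin φ = 2 × 7.29×10⁻⁵ × sin 46° = 1.05×10⁻⁴ s⁻¹
Wind speed in SI: 93.3 knots = 48.0 m/s
Geostrophic balance rearranged: |∂P/∂n| = f ρ V_g
|∂P/∂n| = 1.05×10⁻⁴ × 1.25 × 48.0 = 6.29×10⁻³ Pa/m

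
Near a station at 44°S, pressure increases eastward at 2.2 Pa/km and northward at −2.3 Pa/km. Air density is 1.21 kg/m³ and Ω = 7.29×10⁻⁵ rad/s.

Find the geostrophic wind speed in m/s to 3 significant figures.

26.0 m/s

Coriolis parameter at 44°S:
f = 2Ω sin φ = 2 × 7.29×10⁻⁵ × sin 44° = 1.01×10⁻⁴ s⁻¹
In the Southern Hemisphere f is negative: f = −1.01×10⁻⁴ s⁻¹.
Component geostrophic relations (x east, y north):
u_g = −(1/(fρ)) ∂P/∂y,  v_g = (1/(fρ)) ∂P/∂x
u_g = −(−2.3×10⁻³)/(−1.01×10⁻⁴ × 1.21) = −18.8 m/s;  v_g = (2.2×10⁻³)/(−1.01×10⁻⁴ × 1.21) = −18.0 m/s
|V_g| = √(u_g² + v_g²) = 26.0 m/s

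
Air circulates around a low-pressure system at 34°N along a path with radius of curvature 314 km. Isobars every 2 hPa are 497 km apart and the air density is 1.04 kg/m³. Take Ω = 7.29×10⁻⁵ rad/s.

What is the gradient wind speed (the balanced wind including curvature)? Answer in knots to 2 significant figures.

8.0 knots

Coriolis parameter at 34°N:
f = 2Ω sin φ = 2 × 7.29×10⁻⁵ × sin 34° = 8.15×10⁻⁵ s⁻¹
Pressure gradient: |∂P/∂n| = 200 Pa / 497000 m = 4.02×10⁻⁴ Pa/m
Geostrophic speed: V_g = |∂P/∂n|/(fρ) = 4.02×10⁻⁴/(8.15×10⁻⁵ × 1.04) = 4.75 m/s
Around a low, centrifugal force acts outward with Coriolis, so pressure-gradient force balances both:
(1/ρ)|∂P/∂n| = fV + V²/R  →  V² + fR·V − fR·V_g = 0
With fR = 8.15×10⁻⁵ × 314×10³ m = 25.6 m/s:
V = [−fR + √((fR)² + 4 fR V_g)]/2 = [−25.6 + √(25.6² + 4×25.6×4.75)]/2 = 4.09 m/s
Subgeostrophic (V < V_g = 4.75 m/s), as expected around a low.
Converting: 4.09 m/s × 1.944 = 8.0 knots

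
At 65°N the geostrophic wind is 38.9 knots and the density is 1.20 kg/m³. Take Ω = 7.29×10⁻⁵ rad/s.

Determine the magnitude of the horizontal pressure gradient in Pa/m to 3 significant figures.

Coriolis parameter at 65°N:
f = 2Ω sin φ = 2 × 7.29×10⁻⁵ × sin 65° = 1.32×10⁻⁴ s⁻¹
Wind speed in SI: 38.9 knots = 20.0 m/s
Geostrophic balance rearranged: |∂P/∂n| = f ρ V_g
|∂P/∂n| = 1.32×10⁻⁴ × 1.20 × 20.0 = 3.17×10⁻³ Pa/m

3.17×10⁻³ Pa/m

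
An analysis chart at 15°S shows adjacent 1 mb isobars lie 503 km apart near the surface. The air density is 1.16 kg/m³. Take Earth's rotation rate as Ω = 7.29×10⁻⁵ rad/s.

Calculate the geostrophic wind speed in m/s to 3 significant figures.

Coriolis parameter at 15°S:
f = 2Ω sin φ = 2 × 7.29×10⁻⁵ × sin 15° = 3.77×10⁻⁵ s⁻¹
Pressure gradient: |∂P/∂n| = 100 Pa / 503000 m = 1.99×10⁻⁴ Pa/m
Geostrophic balance (pressure-gradient force = Coriolis force):
V_g = (1/(fρ)) |∂P/∂n| = 1.99×10⁻⁴ / (3.77×10⁻⁵ × 1.16) = 4.54 m/s

4.54 m/s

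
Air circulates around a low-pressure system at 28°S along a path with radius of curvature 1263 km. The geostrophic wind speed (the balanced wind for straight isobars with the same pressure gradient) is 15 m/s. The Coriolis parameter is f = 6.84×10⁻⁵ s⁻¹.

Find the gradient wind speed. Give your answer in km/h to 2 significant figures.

Around a low, centrifugal force acts outward with Coriolis, so pressure-gradient force balances both:
(1/ρ)|∂P/∂n| = fV + V²/R  →  V² + fR·V − fR·V_g = 0
With fR = 6.84×10⁻⁵ × 1263×10³ m = 86.4 m/s:
V = [−fR + √((fR)² + 4 fR V_g)]/2 = [−86.4 + √(86.4² + 4×86.4×15)]/2 = 13 m/s
Subgeostrophic (V < V_g = 15 m/s), as expected around a low.
Converting: 13 m/s × 3.6 = 47 km/h

47 km/h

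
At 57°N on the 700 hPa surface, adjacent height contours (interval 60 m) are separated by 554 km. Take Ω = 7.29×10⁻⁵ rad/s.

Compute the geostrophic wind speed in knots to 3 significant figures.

16.9 knots

Coriolis parameter at 57°N:
f = 2Ω sin φ = 2 × 7.29×10⁻⁵ × sin 57° = 1.22×10⁻⁴ s⁻¹
Height gradient: |∂Z/∂n| = 60 m / 554000 m = 1.08×10⁻⁴
On a pressure surface, geostrophic balance gives V_g = (g/f)|∂Z/∂n|:
V_g = 9.81 × 1.08×10⁻⁴ / 1.22×10⁻⁴ = 8.69 m/s
Converting: 8.69 m/s × 1.944 = 16.9 knots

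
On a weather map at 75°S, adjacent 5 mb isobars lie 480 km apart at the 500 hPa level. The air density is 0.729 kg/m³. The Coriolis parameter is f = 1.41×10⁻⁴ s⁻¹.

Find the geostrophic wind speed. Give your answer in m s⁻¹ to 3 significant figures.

10.1 m s⁻¹

Pressure gradient: |∂P/∂n| = 500 Pa / 480000 m = 1.04×10⁻³ Pa/m
Geostrophic balance (pressure-gradient force = Coriolis force):
V_g = (1/(fρ)) |∂P/∂n| = 1.04×10⁻³ / (1.41×10⁻⁴ × 0.729) = 10.1 m/s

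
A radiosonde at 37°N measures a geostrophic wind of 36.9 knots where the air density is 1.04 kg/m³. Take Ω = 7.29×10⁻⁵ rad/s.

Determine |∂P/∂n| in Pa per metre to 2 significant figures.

1.7×10⁻³ Pa/m

Coriolis parameter at 37°N:
f = 2Ω sin φ = 2 × 7.29×10⁻⁵ × sin 37° = 8.77×10⁻⁵ s⁻¹
Wind speed in SI: 36.9 knots = 19.0 m/s
Geostrophic balance rearranged: |∂P/∂n| = f ρ V_g
|∂P/∂n| = 8.77×10⁻⁵ × 1.04 × 19.0 = 1.73×10⁻³ Pa/m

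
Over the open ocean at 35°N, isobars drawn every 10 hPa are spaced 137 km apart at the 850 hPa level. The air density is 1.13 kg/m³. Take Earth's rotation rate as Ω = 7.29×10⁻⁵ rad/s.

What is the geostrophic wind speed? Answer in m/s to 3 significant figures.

77.2 m/s

Coriolis parameter at 35°N:
f = 2Ω sin φ = 2 × 7.29×10⁻⁵ × sin 35° = 8.36×10⁻⁵ s⁻¹
Pressure gradient: |∂P/∂n| = 1000 Pa / 137000 m = 7.30×10⁻³ Pa/m
Geostrophic balance (pressure-gradient force = Coriolis force):
V_g = (1/(fρ)) |∂P/∂n| = 7.30×10⁻³ / (8.36×10⁻⁵ × 1.13) = 77.2 m/s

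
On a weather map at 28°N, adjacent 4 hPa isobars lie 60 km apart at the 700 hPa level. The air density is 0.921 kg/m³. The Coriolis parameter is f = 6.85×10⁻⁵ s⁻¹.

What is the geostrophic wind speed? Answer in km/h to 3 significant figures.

Pressure gradient: |∂P/∂n| = 400 Pa / 60000 m = 6.67×10⁻³ Pa/m
Geostrophic balance (pressure-gradient force = Coriolis force):
V_g = (1/(fρ)) |∂P/∂n| = 6.67×10⁻³ / (6.85×10⁻⁵ × 0.921) = 106 m/s
Converting: 106 m/s × 3.6 = 380 km/h

380 km/h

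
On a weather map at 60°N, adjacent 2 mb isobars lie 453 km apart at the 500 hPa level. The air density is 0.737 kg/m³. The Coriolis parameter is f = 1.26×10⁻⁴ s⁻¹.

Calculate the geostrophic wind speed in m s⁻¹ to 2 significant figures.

Pressure gradient: |∂P/∂n| = 200 Pa / 453000 m = 4.42×10⁻⁴ Pa/m
Geostrophic balance (pressure-gradient force = Coriolis force):
V_g = (1/(fρ)) |∂P/∂n| = 4.42×10⁻⁴ / (1.26×10⁻⁴ × 0.737) = 4.75 m/s

4.8 m s⁻¹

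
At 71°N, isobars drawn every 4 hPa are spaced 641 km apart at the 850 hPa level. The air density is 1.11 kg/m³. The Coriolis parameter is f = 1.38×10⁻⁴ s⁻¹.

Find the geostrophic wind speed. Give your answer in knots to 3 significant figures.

Pressure gradient: |∂P/∂n| = 400 Pa / 641000 m = 6.24×10⁻⁴ Pa/m
Geostrophic balance (pressure-gradient force = Coriolis force):
V_g = (1/(fρ)) |∂P/∂n| = 6.24×10⁻⁴ / (1.38×10⁻⁴ × 1.11) = 4.07 m/s
Converting: 4.07 m/s × 1.944 = 7.92 knots

7.92 knots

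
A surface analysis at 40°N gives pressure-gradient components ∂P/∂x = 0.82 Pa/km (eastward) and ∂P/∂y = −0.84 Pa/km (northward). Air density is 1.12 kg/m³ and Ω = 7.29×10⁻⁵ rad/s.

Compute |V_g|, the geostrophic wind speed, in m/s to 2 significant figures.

11 m/s

Coriolis parameter at 40°N:
f = 2Ω sin φ = 2 × 7.29×10⁻⁵ × sin 40° = 9.37×10⁻⁵ s⁻¹
Component geostrophic relations (x east, y north):
u_g = −(1/(fρ)) ∂P/∂y,  v_g = (1/(fρ)) ∂P/∂x
u_g = −(−0.84×10⁻³)/(9.37×10⁻⁵ × 1.12) = 8.00 m/s;  v_g = (0.82×10⁻³)/(9.37×10⁻⁵ × 1.12) = 7.81 m/s
|V_g| = √(u_g² + v_g²) = 11.2 m/s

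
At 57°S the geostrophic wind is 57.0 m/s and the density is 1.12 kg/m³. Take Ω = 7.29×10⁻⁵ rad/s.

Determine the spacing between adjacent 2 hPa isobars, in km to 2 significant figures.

26 km

Coriolis parameter at 57°S:
f = 2Ω sin φ = 2 × 7.29×10⁻⁵ × sin 57° = 1.22×10⁻⁴ s⁻¹
Geostrophic balance rearranged: |∂P/∂n| = f ρ V_g
|∂P/∂n| = 1.22×10⁻⁴ × 1.12 × 57.0 = 7.81×10⁻³ Pa/m
Isobar spacing: Δn = ΔP/|∂P/∂n| = 200 Pa / 7.81×10⁻³ Pa/m = 25621 m ≈ 26 km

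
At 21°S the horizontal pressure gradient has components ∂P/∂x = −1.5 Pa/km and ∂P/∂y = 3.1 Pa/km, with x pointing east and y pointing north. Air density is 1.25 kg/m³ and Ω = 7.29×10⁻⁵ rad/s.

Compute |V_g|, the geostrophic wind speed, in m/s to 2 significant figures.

53 m/s

Coriolis parameter at 21°S:
f = 2Ω sin φ = 2 × 7.29×10⁻⁵ × sin 21° = 5.23×10⁻⁵ s⁻¹
In the Southern Hemisphere f is negative: f = −5.23×10⁻⁵ s⁻¹.
Component geostrophic relations (x east, y north):
u_g = −(1/(fρ)) ∂P/∂y,  v_g = (1/(fρ)) ∂P/∂x
u_g = −(3.1×10⁻³)/(−5.23×10⁻⁵ × 1.25) = 47.5 m/s;  v_g = (−1.5×10⁻³)/(−5.23×10⁻⁵ × 1.25) = 23.0 m/s
|V_g| = √(u_g² + v_g²) = 52.7 m/s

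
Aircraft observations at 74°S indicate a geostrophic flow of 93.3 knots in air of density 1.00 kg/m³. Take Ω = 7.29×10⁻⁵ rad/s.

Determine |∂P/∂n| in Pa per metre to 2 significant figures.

Coriolis parameter at 74°S:
f = 2Ω sin φ = 2 × 7.29×10⁻⁵ × sin 74° = 1.40×10⁻⁴ s⁻¹
Wind speed in SI: 93.3 knots = 48.0 m/s
Geostrophic balance rearranged: |∂P/∂n| = f ρ V_g
|∂P/∂n| = 1.40×10⁻⁴ × 1.00 × 48.0 = 6.73×10⁻³ Pa/m

6.7×10⁻³ Pa/m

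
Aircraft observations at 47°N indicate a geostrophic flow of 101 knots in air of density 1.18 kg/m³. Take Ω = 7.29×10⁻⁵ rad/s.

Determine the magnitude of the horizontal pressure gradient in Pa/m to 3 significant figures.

Coriolis parameter at 47°N:
f = 2Ω sin φ = 2 × 7.29×10⁻⁵ × sin 47° = 1.07×10⁻⁴ s⁻¹
Wind speed in SI: 101 knots = 52.0 m/s
Geostrophic balance rearranged: |∂P/∂n| = f ρ V_g
|∂P/∂n| = 1.07×10⁻⁴ × 1.18 × 52.0 = 6.54×10⁻³ Pa/m

6.54×10⁻³ Pa/m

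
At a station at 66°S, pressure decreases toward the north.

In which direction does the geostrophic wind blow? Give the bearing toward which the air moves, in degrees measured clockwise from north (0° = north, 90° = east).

The pressure-gradient force points toward the north (bearing 000°).
Geostrophic balance: in the Southern Hemisphere the Coriolis force deflects motion to the left, so the geostrophic wind blows 90° to the left of the pressure-gradient force (low pressure on the right).
Rotating 000° by 90° counterclockwise gives 270° — the wind blows toward the west.

270°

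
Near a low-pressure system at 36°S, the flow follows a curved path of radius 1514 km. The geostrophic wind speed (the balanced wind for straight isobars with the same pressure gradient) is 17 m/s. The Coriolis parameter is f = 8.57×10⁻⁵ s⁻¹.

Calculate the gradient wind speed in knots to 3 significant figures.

29.6 knots

Around a low, centrifugal force acts outward with Coriolis, so pressure-gradient force balances both:
(1/ρ)|∂P/∂n| = fV + V²/R  →  V² + fR·V − fR·V_g = 0
With fR = 8.57×10⁻⁵ × 1514×10³ m = 130 m/s:
V = [−fR + √((fR)² + 4 fR V_g)]/2 = [−130 + √(130² + 4×130×17)]/2 = 15.2 m/s
Subgeostrophic (V < V_g = 17 m/s), as expected around a low.
Converting: 15.2 m/s × 1.944 = 29.6 knots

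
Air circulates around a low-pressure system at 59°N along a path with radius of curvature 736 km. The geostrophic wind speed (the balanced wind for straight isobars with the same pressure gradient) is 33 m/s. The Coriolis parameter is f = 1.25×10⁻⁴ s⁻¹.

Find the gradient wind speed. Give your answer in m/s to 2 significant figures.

26 m/s

Around a low, centrifugal force acts outward with Coriolis, so pressure-gradient force balances both:
(1/ρ)|∂P/∂n| = fV + V²/R  →  V² + fR·V − fR·V_g = 0
With fR = 1.25×10⁻⁴ × 736×10³ m = 92.0 m/s:
V = [−fR + √((fR)² + 4 fR V_g)]/2 = [−92.0 + √(92.0² + 4×92.0×33)]/2 = 25.8 m/s
Subgeostrophic (V < V_g = 33 m/s), as expected around a low.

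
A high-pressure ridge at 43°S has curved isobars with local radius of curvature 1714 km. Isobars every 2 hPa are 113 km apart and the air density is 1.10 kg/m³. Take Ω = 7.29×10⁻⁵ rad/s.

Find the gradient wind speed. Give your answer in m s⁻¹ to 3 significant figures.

18.1 m s⁻¹

Coriolis parameter at 43°S:
f = 2Ω sin φ = 2 × 7.29×10⁻⁵ × sin 43° = 9.94×10⁻⁵ s⁻¹
Pressure gradient: |∂P/∂n| = 200 Pa / 113000 m = 1.77×10⁻³ Pa/m
Geostrophic speed: V_g = |∂P/∂n|/(fρ) = 1.77×10⁻³/(9.94×10⁻⁵ × 1.10) = 16.2 m/s
Around a high, pressure-gradient force acts outward with centrifugal, so Coriolis balances both:
fV = (1/ρ)|∂P/∂n| + V²/R  →  V² − fR·V + fR·V_g = 0
With fR = 9.94×10⁻⁵ × 1714×10³ m = 170 m/s:
V = [fR − √((fR)² − 4 fR V_g)]/2 = [170 − √(170² − 4×170×16.2)]/2 = 18.1 m/s
Supergeostrophic (V > V_g = 16.2 m/s), as expected around a high.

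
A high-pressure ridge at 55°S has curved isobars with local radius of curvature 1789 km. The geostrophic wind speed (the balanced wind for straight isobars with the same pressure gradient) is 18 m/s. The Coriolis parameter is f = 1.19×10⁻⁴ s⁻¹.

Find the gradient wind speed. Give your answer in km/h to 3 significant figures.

71.5 km/h

Around a high, pressure-gradient force acts outward with centrifugal, so Coriolis balances both:
fV = (1/ρ)|∂P/∂n| + V²/R  →  V² − fR·V + fR·V_g = 0
With fR = 1.19×10⁻⁴ × 1789×10³ m = 213 m/s:
V = [fR − √((fR)² − 4 fR V_g)]/2 = [213 − √(213² − 4×213×18)]/2 = 19.9 m/s
Supergeostrophic (V > V_g = 18 m/s), as expected around a high.
Converting: 19.9 m/s × 3.6 = 71.5 km/h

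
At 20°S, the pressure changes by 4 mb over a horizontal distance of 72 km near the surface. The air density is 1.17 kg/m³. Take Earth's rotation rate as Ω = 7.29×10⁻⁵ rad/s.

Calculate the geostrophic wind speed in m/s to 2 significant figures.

95 m/s

Coriolis parameter at 20°S:
f = 2Ω sin φ = 2 × 7.29×10⁻⁵ × sin 20° = 4.99×10⁻⁵ s⁻¹
Pressure gradient: |∂P/∂n| = 400 Pa / 72000 m = 5.56×10⁻³ Pa/m
Geostrophic balance (pressure-gradient force = Coriolis force):
V_g = (1/(fρ)) |∂P/∂n| = 5.56×10⁻³ / (4.99×10⁻⁵ × 1.17) = 95.2 m/s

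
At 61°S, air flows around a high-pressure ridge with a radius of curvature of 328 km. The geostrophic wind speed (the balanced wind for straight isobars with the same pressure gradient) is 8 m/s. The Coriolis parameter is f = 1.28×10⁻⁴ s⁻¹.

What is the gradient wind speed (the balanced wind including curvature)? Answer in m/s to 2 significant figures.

Around a high, pressure-gradient force acts outward with centrifugal, so Coriolis balances both:
fV = (1/ρ)|∂P/∂n| + V²/R  →  V² − fR·V + fR·V_g = 0
With fR = 1.28×10⁻⁴ × 328×10³ m = 42.0 m/s:
V = [fR − √((fR)² − 4 fR V_g)]/2 = [42.0 − √(42.0² − 4×42.0×8)]/2 = 10.8 m/s
Supergeostrophic (V > V_g = 8 m/s), as expected around a high.

11 m/s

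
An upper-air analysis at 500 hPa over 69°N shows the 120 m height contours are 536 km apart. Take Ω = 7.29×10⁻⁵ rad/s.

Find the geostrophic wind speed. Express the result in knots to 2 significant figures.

Coriolis parameter at 69°N:
f = 2Ω sin φ = 2 × 7.29×10⁻⁵ × sin 69° = 1.36×10⁻⁴ s⁻¹
Height gradient: |∂Z/∂n| = 120 m / 536000 m = 2.24×10⁻⁴
On a pressure surface, geostrophic balance gives V_g = (g/f)|∂Z/∂n|:
V_g = 9.81 × 2.24×10⁻⁴ / 1.36×10⁻⁴ = 16.1 m/s
Converting: 16.1 m/s × 1.944 = 31 knots

31 knots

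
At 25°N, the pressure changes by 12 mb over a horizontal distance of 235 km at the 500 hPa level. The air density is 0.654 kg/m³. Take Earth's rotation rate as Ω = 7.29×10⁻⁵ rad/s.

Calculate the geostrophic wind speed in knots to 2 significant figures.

Coriolis parameter at 25°N:
f = 2Ω sin φ = 2 × 7.29×10⁻⁵ × sin 25° = 6.16×10⁻⁵ s⁻¹
Pressure gradient: |∂P/∂n| = 1200 Pa / 235000 m = 5.11×10⁻³ Pa/m
Geostrophic balance (pressure-gradient force = Coriolis force):
V_g = (1/(fρ)) |∂P/∂n| = 5.11×10⁻³ / (6.16×10⁻⁵ × 0.654) = 127 m/s
Converting: 127 m/s × 1.944 = 250 knots

250 knots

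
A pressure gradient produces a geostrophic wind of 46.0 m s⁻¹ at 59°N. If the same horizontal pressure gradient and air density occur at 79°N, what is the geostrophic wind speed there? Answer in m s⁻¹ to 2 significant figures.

40 m s⁻¹

With the same pressure gradient and density, V_g ∝ 1/f ∝ 1/sin φ.
V₂ = V₁ · sin φ₁ / sin φ₂ = 46.0 × sin 59° / sin 79°
V₂ = 46.0 × 0.8572/0.9816 = 40 m s⁻¹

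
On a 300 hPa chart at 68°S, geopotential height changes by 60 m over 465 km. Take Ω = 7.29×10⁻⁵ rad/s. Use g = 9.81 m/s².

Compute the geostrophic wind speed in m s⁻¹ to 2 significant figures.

Coriolis parameter at 68°S:
f = 2Ω sin φ = 2 × 7.29×10⁻⁵ × sin 68° = 1.35×10⁻⁴ s⁻¹
Height gradient: |∂Z/∂n| = 60 m / 465000 m = 1.29×10⁻⁴
On a pressure surface, geostrophic balance gives V_g = (g/f)|∂Z/∂n|:
V_g = 9.81 × 1.29×10⁻⁴ / 1.35×10⁻⁴ = 9.36 m/s

9.4 m s⁻¹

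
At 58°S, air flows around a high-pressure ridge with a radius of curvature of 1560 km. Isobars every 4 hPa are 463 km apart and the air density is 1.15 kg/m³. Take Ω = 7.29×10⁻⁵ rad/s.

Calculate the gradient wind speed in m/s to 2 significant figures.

6.3 m/s

Coriolis parameter at 58°S:
f = 2Ω sin φ = 2 × 7.29×10⁻⁵ × sin 58° = 1.24×10⁻⁴ s⁻¹
Pressure gradient: |∂P/∂n| = 400 Pa / 463000 m = 8.64×10⁻⁴ Pa/m
Geostrophic speed: V_g = |∂P/∂n|/(fρ) = 8.64×10⁻⁴/(1.24×10⁻⁴ × 1.15) = 6.08 m/s
Around a high, pressure-gradient force acts outward with centrifugal, so Coriolis balances both:
fV = (1/ρ)|∂P/∂n| + V²/R  →  V² − fR·V + fR·V_g = 0
With fR = 1.24×10⁻⁴ × 1560×10³ m = 193 m/s:
V = [fR − √((fR)² − 4 fR V_g)]/2 = [193 − √(193² − 4×193×6.08)]/2 = 6.28 m/s
Supergeostrophic (V > V_g = 6.08 m/s), as expected around a high.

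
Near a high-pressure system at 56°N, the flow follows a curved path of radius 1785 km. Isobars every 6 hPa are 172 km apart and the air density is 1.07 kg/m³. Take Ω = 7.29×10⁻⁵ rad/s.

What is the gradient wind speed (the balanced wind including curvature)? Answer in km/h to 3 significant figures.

Coriolis parameter at 56°N:
f = 2Ω sin φ = 2 × 7.29×10⁻⁵ × sin 56° = 1.21×10⁻⁴ s⁻¹
Pressure gradient: |∂P/∂n| = 600 Pa / 172000 m = 3.49×10⁻³ Pa/m
Geostrophic speed: V_g = |∂P/∂n|/(fρ) = 3.49×10⁻³/(1.21×10⁻⁴ × 1.07) = 27.0 m/s
Around a high, pressure-gradient force acts outward with centrifugal, so Coriolis balances both:
fV = (1/ρ)|∂P/∂n| + V²/R  →  V² − fR·V + fR·V_g = 0
With fR = 1.21×10⁻⁴ × 1785×10³ m = 216 m/s:
V = [fR − √((fR)² − 4 fR V_g)]/2 = [216 − √(216² − 4×216×27)]/2 = 31.6 m/s
Supergeostrophic (V > V_g = 27 m/s), as expected around a high.
Converting: 31.6 m/s × 3.6 = 114 km/h

114 km/h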